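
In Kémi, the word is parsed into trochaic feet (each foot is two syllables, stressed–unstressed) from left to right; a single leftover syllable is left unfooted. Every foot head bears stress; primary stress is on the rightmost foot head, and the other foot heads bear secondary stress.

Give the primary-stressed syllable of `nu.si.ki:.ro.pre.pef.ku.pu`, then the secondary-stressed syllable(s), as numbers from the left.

Parse left to right into trochaic (ˈσσ) feet: (ˈnu.si) (ˈki:.ro) (ˈpre.pef) (ˈku.pu).
Foot heads (stressed positions): 1, 3, 5, 7.
End Rule Rightmost: primary stress on the rightmost head = syllable 7.
Secondary stress on 1, 3, 5: ˌnu.si.ˌki:.ro.ˌpre.pef.ˈku.pu.

primary 7, secondary 1, 3, 5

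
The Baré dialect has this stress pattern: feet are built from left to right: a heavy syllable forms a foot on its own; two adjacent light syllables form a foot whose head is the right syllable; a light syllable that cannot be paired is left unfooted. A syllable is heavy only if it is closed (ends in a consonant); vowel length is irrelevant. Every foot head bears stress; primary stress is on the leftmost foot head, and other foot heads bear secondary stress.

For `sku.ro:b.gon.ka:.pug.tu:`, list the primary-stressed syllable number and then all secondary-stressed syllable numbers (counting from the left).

Weights: 1 sku L, 2 ro:b H, 3 gon H, 4 ka: L, 5 pug H, 6 tu: L.
Parse left to right (heavy = foot alone; LL = one foot; stranded L unfooted): sku (ˈro:b) (ˈgon) ka: (ˈpug) tu:.
Foot heads: 2, 3, 5.
Primary stress on the leftmost head = syllable 2.
Secondary stress on 3, 5: sku.ˈro:b.ˌgon.ka:.ˌpug.tu:.

primary 2, secondary 3, 5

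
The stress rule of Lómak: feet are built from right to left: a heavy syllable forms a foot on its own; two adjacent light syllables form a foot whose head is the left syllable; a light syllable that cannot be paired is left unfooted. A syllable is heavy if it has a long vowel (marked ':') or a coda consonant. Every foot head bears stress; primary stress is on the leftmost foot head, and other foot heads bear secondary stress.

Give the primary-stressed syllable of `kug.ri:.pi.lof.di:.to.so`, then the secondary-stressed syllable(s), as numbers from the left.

Weights: 1 kug H, 2 ri: H, 3 pi L, 4 lof H, 5 di: H, 6 to L, 7 so L.
Parse right to left (heavy = foot alone; LL = one foot; stranded L unfooted): (ˈkug) (ˈri:) pi (ˈlof) (ˈdi:) (ˈto.so).
Foot heads: 1, 2, 4, 5, 6.
Primary stress on the leftmost head = syllable 1.
Secondary stress on 2, 4, 5, 6: ˈkug.ˌri:.pi.ˌlof.ˌdi:.ˌto.so.

primary 1, secondary 2, 4, 5, 6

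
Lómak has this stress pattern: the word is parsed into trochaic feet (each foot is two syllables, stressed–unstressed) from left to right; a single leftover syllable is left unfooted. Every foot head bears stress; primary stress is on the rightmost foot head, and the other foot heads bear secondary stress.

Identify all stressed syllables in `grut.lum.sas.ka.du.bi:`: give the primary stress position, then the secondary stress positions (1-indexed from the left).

Parse left to right into trochaic (ˈσσ) feet: (ˈgrut.lum) (ˈsas.ka) (ˈdu.bi:).
Foot heads (stressed positions): 1, 3, 5.
End Rule Rightmost: primary stress on the rightmost head = syllable 5.
Secondary stress on 1, 3: ˌgrut.lum.ˌsas.ka.ˈdu.bi:.

primary 5, secondary 1, 3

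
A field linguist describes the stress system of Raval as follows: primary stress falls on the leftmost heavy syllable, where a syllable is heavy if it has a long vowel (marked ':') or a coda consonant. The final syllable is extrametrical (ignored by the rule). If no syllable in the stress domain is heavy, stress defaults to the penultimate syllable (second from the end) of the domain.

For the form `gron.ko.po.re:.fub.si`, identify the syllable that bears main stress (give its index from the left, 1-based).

1

The final syllable (6, si) is extrametrical; the stress domain is syllables 1–5.
Weights: 1 gron H, 2 ko L, 3 po L, 4 re: H, 5 fub H.
Heavy syllables in the domain: 1, 4, 5. The leftmost is syllable 1 (gron).
Primary stress: syllable 1 → ˈgron.ko.po.re:.fub.si.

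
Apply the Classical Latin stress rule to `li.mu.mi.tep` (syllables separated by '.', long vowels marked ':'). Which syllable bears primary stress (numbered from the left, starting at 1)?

2

Classical Latin: stress the penult if heavy (long vowel or closed), else the antepenult.
Weights: 2 mu L, 3 mi L, 4 tep H.
The penult (syllable 3, mi) is light, so stress falls on the antepenult (syllable 2, mu).
Stress on syllable 2: li.ˈmu.mi.tep.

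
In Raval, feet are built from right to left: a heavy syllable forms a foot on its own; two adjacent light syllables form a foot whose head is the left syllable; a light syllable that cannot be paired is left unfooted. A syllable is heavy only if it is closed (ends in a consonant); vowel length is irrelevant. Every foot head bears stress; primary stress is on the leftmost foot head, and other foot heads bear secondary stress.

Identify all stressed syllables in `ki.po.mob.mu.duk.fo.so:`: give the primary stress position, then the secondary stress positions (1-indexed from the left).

Weights: 1 ki L, 2 po L, 3 mob H, 4 mu L, 5 duk H, 6 fo L, 7 so: L.
Parse right to left (heavy = foot alone; LL = one foot; stranded L unfooted): (ˈki.po) (ˈmob) mu (ˈduk) (ˈfo.so:).
Foot heads: 1, 3, 5, 6.
Primary stress on the leftmost head = syllable 1.
Secondary stress on 3, 5, 6: ˈki.po.ˌmob.mu.ˌduk.ˌfo.so:.

primary 1, secondary 3, 5, 6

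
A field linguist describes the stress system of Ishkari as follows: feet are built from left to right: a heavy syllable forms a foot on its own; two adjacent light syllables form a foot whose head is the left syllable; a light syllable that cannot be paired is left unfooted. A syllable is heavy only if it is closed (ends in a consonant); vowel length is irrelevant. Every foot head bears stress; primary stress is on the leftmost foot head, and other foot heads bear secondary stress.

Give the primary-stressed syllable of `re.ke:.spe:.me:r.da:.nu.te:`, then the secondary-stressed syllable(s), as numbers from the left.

Weights: 1 re L, 2 ke: L, 3 spe: L, 4 me:r H, 5 da: L, 6 nu L, 7 te: L.
Parse left to right (heavy = foot alone; LL = one foot; stranded L unfooted): (ˈre.ke:) spe: (ˈme:r) (ˈda:.nu) te:.
Foot heads: 1, 4, 5.
Primary stress on the leftmost head = syllable 1.
Secondary stress on 4, 5: ˈre.ke:.spe:.ˌme:r.ˌda:.nu.te:.

primary 1, secondary 4, 5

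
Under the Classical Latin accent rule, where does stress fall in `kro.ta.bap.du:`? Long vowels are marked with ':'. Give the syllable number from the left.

3

Classical Latin: stress the penult if heavy (long vowel or closed), else the antepenult.
Weights: 2 ta L, 3 bap H, 4 du: H.
The penult (syllable 3, bap) is heavy, so it takes stress.
Stress on syllable 3: kro.ta.ˈbap.du:.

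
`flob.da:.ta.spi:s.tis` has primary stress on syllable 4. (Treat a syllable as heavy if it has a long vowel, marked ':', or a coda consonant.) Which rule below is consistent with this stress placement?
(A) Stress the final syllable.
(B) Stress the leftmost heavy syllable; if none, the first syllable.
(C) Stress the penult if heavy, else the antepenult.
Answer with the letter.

Rule A → syllable 5 (observed: 4).
Rule B → syllable 1 (observed: 4).
Rule C → syllable 4 ✓.

C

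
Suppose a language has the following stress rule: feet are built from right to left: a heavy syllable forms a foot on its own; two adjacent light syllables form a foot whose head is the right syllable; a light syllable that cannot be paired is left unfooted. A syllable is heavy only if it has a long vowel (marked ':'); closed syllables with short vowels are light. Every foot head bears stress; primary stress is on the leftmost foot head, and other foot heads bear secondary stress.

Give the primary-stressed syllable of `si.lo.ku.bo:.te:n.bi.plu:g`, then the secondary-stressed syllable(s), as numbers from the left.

Weights: 1 si L, 2 lo L, 3 ku L, 4 bo: H, 5 te:n H, 6 bi L, 7 plu:g H.
Parse right to left (heavy = foot alone; LL = one foot; stranded L unfooted): si (lo.ˈku) (ˈbo:) (ˈte:n) bi (ˈplu:g).
Foot heads: 3, 4, 5, 7.
Primary stress on the leftmost head = syllable 3.
Secondary stress on 4, 5, 7: si.lo.ˈku.ˌbo:.ˌte:n.bi.ˌplu:g.

primary 3, secondary 4, 5, 7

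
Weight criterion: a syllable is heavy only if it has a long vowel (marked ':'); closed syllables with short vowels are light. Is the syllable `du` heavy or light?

`du`: short vowel, open (no coda). Short vowel → light.

light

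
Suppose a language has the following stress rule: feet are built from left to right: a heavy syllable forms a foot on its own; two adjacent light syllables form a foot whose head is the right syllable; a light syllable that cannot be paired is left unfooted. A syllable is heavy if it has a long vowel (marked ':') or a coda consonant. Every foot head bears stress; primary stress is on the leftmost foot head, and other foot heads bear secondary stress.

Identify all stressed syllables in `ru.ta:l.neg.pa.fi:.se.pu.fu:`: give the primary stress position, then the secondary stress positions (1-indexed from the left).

primary 2, secondary 3, 5, 7, 8

Weights: 1 ru L, 2 ta:l H, 3 neg H, 4 pa L, 5 fi: H, 6 se L, 7 pu L, 8 fu: H.
Parse left to right (heavy = foot alone; LL = one foot; stranded L unfooted): ru (ˈta:l) (ˈneg) pa (ˈfi:) (se.ˈpu) (ˈfu:).
Foot heads: 2, 3, 5, 7, 8.
Primary stress on the leftmost head = syllable 2.
Secondary stress on 3, 5, 7, 8: ru.ˈta:l.ˌneg.pa.ˌfi:.se.ˌpu.ˌfu:.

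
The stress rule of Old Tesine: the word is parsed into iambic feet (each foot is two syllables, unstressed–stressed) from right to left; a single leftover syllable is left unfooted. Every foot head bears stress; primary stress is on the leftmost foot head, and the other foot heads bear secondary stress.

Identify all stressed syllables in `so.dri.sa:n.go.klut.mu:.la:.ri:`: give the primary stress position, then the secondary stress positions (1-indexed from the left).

primary 2, secondary 4, 6, 8

Parse right to left into iambic (σˈσ) feet: (so.ˈdri) (sa:n.ˈgo) (klut.ˈmu:) (la:.ˈri:).
Foot heads (stressed positions): 2, 4, 6, 8.
End Rule Leftmost: primary stress on the leftmost head = syllable 2.
Secondary stress on 4, 6, 8: so.ˈdri.sa:n.ˌgo.klut.ˌmu:.la:.ˌri:.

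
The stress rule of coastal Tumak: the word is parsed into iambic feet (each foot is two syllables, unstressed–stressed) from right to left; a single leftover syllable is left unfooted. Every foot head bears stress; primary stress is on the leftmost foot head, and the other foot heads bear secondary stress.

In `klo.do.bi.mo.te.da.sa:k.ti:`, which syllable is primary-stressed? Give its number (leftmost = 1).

Parse right to left into iambic (σˈσ) feet: (klo.ˈdo) (bi.ˈmo) (te.ˈda) (sa:k.ˈti:).
Foot heads (stressed positions): 2, 4, 6, 8.
End Rule Leftmost: primary stress on the leftmost head = syllable 2.
Primary stress: syllable 2 → klo.ˈdo.bi.mo.te.da.sa:k.ti:.

2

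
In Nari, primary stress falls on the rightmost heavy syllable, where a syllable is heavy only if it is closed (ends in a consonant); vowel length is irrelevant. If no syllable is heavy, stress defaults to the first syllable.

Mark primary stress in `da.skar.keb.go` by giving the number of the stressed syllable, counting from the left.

Weights: 1 da L, 2 skar H, 3 keb H, 4 go L.
Heavy syllables in the domain: 2, 3. The rightmost is syllable 3 (keb).
Primary stress: syllable 3 → da.skar.ˈkeb.go.

3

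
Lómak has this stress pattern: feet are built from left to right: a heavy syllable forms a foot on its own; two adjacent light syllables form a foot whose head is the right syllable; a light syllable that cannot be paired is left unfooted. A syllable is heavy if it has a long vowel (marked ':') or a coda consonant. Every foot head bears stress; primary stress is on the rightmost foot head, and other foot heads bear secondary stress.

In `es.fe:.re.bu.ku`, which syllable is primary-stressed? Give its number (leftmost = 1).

Weights: 1 es H, 2 fe: H, 3 re L, 4 bu L, 5 ku L.
Parse left to right (heavy = foot alone; LL = one foot; stranded L unfooted): (ˈes) (ˈfe:) (re.ˈbu) ku.
Foot heads: 1, 2, 4.
Primary stress on the rightmost head = syllable 4.
Primary stress: syllable 4 → es.fe:.re.ˈbu.ku.

4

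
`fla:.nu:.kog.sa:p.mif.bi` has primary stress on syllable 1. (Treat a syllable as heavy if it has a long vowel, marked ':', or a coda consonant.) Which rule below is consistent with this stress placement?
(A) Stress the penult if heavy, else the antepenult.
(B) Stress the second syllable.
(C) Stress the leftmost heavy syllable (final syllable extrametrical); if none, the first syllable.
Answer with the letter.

Rule A → syllable 5 (observed: 1).
Rule B → syllable 2 (observed: 1).
Rule C → syllable 1 ✓.

C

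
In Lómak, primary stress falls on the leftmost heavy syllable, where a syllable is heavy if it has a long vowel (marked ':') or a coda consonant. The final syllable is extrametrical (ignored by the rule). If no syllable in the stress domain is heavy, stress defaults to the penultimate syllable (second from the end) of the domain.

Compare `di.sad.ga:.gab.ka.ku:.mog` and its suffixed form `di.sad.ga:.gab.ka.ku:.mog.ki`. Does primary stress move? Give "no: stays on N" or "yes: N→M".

no: stays on 2

Base `di.sad.ga:.gab.ka.ku:.mog` (7 syllables):
  The final syllable (7, mog) is extrametrical; the stress domain is syllables 1–6.
  Weights: 1 di L, 2 sad H, 3 ga: H, 4 gab H, 5 ka L, 6 ku: H.
  Heavy syllables in the domain: 2, 3, 4, 6. The leftmost is syllable 2 (sad).
  → primary stress on syllable 2.
Suffixed `di.sad.ga:.gab.ka.ku:.mog.ki` (8 syllables):
  The final syllable (8, ki) is extrametrical; the stress domain is syllables 1–7.
  Weights: 1 di L, 2 sad H, 3 ga: H, 4 gab H, 5 ka L, 6 ku: H, 7 mog H.
  Heavy syllables in the domain: 2, 3, 4, 6, 7. The leftmost is syllable 2 (sad).
  → primary stress on syllable 2.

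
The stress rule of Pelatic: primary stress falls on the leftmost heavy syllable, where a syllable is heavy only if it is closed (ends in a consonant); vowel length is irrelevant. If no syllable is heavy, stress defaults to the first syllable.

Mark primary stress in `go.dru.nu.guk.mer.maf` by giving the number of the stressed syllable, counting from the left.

4

Weights: 1 go L, 2 dru L, 3 nu L, 4 guk H, 5 mer H, 6 maf H.
Heavy syllables in the domain: 4, 5, 6. The leftmost is syllable 4 (guk).
Primary stress: syllable 4 → go.dru.nu.ˈguk.mer.maf.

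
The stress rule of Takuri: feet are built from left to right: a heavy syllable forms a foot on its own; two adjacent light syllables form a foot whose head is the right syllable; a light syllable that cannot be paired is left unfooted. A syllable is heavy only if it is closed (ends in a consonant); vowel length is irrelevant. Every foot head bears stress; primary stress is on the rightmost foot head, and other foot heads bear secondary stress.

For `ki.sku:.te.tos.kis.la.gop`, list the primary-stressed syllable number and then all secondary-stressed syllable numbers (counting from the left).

primary 7, secondary 2, 4, 5

Weights: 1 ki L, 2 sku: L, 3 te L, 4 tos H, 5 kis H, 6 la L, 7 gop H.
Parse left to right (heavy = foot alone; LL = one foot; stranded L unfooted): (ki.ˈsku:) te (ˈtos) (ˈkis) la (ˈgop).
Foot heads: 2, 4, 5, 7.
Primary stress on the rightmost head = syllable 7.
Secondary stress on 2, 4, 5: ki.ˌsku:.te.ˌtos.ˌkis.la.ˈgop.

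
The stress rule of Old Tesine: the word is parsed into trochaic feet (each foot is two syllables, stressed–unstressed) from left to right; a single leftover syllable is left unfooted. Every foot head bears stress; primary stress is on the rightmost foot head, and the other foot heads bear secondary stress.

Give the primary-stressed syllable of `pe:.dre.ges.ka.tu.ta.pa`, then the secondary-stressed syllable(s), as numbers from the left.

primary 5, secondary 1, 3

Parse left to right into trochaic (ˈσσ) feet: (ˈpe:.dre) (ˈges.ka) (ˈtu.ta) pa. Syllable 7 is left unfooted.
Foot heads (stressed positions): 1, 3, 5.
End Rule Rightmost: primary stress on the rightmost head = syllable 5.
Secondary stress on 1, 3: ˌpe:.dre.ˌges.ka.ˈtu.ta.pa.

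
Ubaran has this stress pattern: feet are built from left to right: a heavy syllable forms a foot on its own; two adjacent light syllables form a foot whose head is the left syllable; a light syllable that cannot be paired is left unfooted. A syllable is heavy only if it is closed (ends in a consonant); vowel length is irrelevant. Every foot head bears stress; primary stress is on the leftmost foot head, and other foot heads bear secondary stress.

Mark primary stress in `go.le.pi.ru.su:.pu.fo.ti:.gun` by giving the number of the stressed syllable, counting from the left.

1

Weights: 1 go L, 2 le L, 3 pi L, 4 ru L, 5 su: L, 6 pu L, 7 fo L, 8 ti: L, 9 gun H.
Parse left to right (heavy = foot alone; LL = one foot; stranded L unfooted): (ˈgo.le) (ˈpi.ru) (ˈsu:.pu) (ˈfo.ti:) (ˈgun).
Foot heads: 1, 3, 5, 7, 9.
Primary stress on the leftmost head = syllable 1.
Primary stress: syllable 1 → ˈgo.le.pi.ru.su:.pu.fo.ti:.gun.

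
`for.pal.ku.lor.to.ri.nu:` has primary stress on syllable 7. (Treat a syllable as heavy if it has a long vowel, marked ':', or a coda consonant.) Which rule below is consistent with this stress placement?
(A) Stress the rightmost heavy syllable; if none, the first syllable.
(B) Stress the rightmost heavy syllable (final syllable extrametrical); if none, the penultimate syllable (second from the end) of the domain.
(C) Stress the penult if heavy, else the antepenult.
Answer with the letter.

Rule A → syllable 7 ✓.
Rule B → syllable 4 (observed: 7).
Rule C → syllable 5 (observed: 7).

A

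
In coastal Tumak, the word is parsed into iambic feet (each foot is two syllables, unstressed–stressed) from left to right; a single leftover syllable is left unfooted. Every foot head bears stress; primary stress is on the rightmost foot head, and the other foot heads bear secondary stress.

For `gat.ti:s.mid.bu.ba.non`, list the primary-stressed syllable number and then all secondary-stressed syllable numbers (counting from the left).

primary 6, secondary 2, 4

Parse left to right into iambic (σˈσ) feet: (gat.ˈti:s) (mid.ˈbu) (ba.ˈnon).
Foot heads (stressed positions): 2, 4, 6.
End Rule Rightmost: primary stress on the rightmost head = syllable 6.
Secondary stress on 2, 4: gat.ˌti:s.mid.ˌbu.ba.ˈnon.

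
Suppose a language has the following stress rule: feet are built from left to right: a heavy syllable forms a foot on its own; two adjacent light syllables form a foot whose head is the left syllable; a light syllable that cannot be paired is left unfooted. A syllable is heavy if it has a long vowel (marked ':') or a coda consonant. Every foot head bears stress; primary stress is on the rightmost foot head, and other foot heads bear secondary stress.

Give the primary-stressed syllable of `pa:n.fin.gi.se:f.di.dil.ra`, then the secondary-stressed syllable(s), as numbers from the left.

primary 6, secondary 1, 2, 4

Weights: 1 pa:n H, 2 fin H, 3 gi L, 4 se:f H, 5 di L, 6 dil H, 7 ra L.
Parse left to right (heavy = foot alone; LL = one foot; stranded L unfooted): (ˈpa:n) (ˈfin) gi (ˈse:f) di (ˈdil) ra.
Foot heads: 1, 2, 4, 6.
Primary stress on the rightmost head = syllable 6.
Secondary stress on 1, 2, 4: ˌpa:n.ˌfin.gi.ˌse:f.di.ˈdil.ra.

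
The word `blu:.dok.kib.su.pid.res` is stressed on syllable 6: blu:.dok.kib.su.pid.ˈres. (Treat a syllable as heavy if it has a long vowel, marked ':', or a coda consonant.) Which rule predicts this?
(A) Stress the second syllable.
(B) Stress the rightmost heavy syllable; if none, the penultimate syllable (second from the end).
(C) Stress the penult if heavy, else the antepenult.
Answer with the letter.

Rule A → syllable 2 (observed: 6).
Rule B → syllable 6 ✓.
Rule C → syllable 5 (observed: 6).

B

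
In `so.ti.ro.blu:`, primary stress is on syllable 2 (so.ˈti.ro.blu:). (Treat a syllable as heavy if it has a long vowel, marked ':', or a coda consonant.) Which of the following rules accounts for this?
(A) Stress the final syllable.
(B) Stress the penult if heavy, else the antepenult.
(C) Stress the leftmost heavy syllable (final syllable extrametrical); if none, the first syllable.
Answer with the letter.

Rule A → syllable 4 (observed: 2).
Rule B → syllable 2 ✓.
Rule C → syllable 1 (observed: 2).

B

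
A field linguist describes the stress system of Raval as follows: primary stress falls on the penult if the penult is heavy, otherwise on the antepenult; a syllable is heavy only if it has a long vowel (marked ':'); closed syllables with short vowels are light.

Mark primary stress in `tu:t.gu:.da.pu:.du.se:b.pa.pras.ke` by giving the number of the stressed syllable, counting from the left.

7

Weights: 7 pa L, 8 pras L, 9 ke L.
The penult (syllable 8, pras) is light, so stress falls on the antepenult (syllable 7, pa).
Primary stress: syllable 7 → tu:t.gu:.da.pu:.du.se:b.ˈpa.pras.ke.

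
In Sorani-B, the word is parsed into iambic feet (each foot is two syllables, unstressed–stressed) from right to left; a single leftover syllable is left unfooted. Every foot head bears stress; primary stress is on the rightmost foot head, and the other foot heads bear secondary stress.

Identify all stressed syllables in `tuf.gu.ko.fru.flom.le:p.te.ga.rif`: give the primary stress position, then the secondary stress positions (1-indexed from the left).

primary 9, secondary 3, 5, 7

Parse right to left into iambic (σˈσ) feet: tuf (gu.ˈko) (fru.ˈflom) (le:p.ˈte) (ga.ˈrif). Syllable 1 is left unfooted.
Foot heads (stressed positions): 3, 5, 7, 9.
End Rule Rightmost: primary stress on the rightmost head = syllable 9.
Secondary stress on 3, 5, 7: tuf.gu.ˌko.fru.ˌflom.le:p.ˌte.ga.ˈrif.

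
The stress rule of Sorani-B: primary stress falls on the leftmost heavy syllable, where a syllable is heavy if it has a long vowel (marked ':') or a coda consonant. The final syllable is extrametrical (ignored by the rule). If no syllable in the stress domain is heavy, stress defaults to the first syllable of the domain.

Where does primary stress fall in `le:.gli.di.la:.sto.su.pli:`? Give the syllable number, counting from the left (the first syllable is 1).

The final syllable (7, pli:) is extrametrical; the stress domain is syllables 1–6.
Weights: 1 le: H, 2 gli L, 3 di L, 4 la: H, 5 sto L, 6 su L.
Heavy syllables in the domain: 1, 4. The leftmost is syllable 1 (le:).
Primary stress: syllable 1 → ˈle:.gli.di.la:.sto.su.pli:.

1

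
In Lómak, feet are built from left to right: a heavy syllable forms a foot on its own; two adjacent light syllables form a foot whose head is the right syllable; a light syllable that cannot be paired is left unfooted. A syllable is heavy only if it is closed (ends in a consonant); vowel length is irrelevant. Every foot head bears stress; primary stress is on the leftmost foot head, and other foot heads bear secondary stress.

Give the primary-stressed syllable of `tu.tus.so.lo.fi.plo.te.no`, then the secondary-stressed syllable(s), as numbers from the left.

primary 2, secondary 4, 6, 8

Weights: 1 tu L, 2 tus H, 3 so L, 4 lo L, 5 fi L, 6 plo L, 7 te L, 8 no L.
Parse left to right (heavy = foot alone; LL = one foot; stranded L unfooted): tu (ˈtus) (so.ˈlo) (fi.ˈplo) (te.ˈno).
Foot heads: 2, 4, 6, 8.
Primary stress on the leftmost head = syllable 2.
Secondary stress on 4, 6, 8: tu.ˈtus.so.ˌlo.fi.ˌplo.te.ˌno.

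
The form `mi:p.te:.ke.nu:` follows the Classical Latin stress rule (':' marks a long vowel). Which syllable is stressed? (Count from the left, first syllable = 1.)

2

Classical Latin: stress the penult if heavy (long vowel or closed), else the antepenult.
Weights: 2 te: H, 3 ke L, 4 nu: H.
The penult (syllable 3, ke) is light, so stress falls on the antepenult (syllable 2, te:).
Stress on syllable 2: mi:p.ˈte:.ke.nu:.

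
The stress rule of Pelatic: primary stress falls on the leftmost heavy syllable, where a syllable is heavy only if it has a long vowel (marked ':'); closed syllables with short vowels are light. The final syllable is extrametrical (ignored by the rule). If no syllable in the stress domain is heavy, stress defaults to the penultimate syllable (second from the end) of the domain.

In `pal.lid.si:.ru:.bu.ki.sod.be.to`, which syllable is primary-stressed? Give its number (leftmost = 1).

3

The final syllable (9, to) is extrametrical; the stress domain is syllables 1–8.
Weights: 1 pal L, 2 lid L, 3 si: H, 4 ru: H, 5 bu L, 6 ki L, 7 sod L, 8 be L.
Heavy syllables in the domain: 3, 4. The leftmost is syllable 3 (si:).
Primary stress: syllable 3 → pal.lid.ˈsi:.ru:.bu.ki.sod.be.to.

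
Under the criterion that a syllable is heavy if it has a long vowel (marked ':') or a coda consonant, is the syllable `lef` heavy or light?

heavy

`lef`: short vowel, closed (coda /f/). Closed → heavy.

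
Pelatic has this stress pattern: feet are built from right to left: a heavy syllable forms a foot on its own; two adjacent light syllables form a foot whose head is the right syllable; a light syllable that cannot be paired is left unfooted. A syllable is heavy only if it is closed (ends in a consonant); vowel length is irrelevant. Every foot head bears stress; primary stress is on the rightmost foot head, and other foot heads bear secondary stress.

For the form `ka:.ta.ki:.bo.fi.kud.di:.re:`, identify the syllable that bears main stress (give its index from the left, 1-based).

8

Weights: 1 ka: L, 2 ta L, 3 ki: L, 4 bo L, 5 fi L, 6 kud H, 7 di: L, 8 re: L.
Parse right to left (heavy = foot alone; LL = one foot; stranded L unfooted): ka: (ta.ˈki:) (bo.ˈfi) (ˈkud) (di:.ˈre:).
Foot heads: 3, 5, 6, 8.
Primary stress on the rightmost head = syllable 8.
Primary stress: syllable 8 → ka:.ta.ki:.bo.fi.kud.di:.ˈre:.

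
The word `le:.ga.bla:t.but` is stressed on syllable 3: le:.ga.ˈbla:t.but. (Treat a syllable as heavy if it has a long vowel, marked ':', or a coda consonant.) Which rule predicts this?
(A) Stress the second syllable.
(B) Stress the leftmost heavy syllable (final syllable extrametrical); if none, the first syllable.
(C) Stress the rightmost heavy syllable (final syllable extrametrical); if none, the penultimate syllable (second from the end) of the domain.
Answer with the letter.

C

Rule A → syllable 2 (observed: 3).
Rule B → syllable 1 (observed: 3).
Rule C → syllable 3 ✓.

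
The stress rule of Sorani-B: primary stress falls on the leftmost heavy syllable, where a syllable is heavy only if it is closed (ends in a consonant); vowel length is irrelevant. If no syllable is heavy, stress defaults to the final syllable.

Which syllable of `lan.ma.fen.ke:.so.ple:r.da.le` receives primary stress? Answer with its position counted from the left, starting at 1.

Weights: 1 lan H, 2 ma L, 3 fen H, 4 ke: L, 5 so L, 6 ple:r H, 7 da L, 8 le L.
Heavy syllables in the domain: 1, 3, 6. The leftmost is syllable 1 (lan).
Primary stress: syllable 1 → ˈlan.ma.fen.ke:.so.ple:r.da.le.

1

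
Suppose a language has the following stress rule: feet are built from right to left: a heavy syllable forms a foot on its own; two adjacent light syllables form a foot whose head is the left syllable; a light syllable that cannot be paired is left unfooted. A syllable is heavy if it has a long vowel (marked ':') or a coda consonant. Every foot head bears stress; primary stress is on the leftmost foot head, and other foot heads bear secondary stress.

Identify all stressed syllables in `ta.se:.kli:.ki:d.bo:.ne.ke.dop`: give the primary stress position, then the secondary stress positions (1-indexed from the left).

Weights: 1 ta L, 2 se: H, 3 kli: H, 4 ki:d H, 5 bo: H, 6 ne L, 7 ke L, 8 dop H.
Parse right to left (heavy = foot alone; LL = one foot; stranded L unfooted): ta (ˈse:) (ˈkli:) (ˈki:d) (ˈbo:) (ˈne.ke) (ˈdop).
Foot heads: 2, 3, 4, 5, 6, 8.
Primary stress on the leftmost head = syllable 2.
Secondary stress on 3, 4, 5, 6, 8: ta.ˈse:.ˌkli:.ˌki:d.ˌbo:.ˌne.ke.ˌdop.

primary 2, secondary 3, 4, 5, 6, 8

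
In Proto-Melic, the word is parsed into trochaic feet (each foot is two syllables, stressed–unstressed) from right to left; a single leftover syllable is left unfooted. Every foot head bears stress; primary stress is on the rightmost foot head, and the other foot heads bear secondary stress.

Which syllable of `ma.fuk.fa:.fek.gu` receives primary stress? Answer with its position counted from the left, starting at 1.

4

Parse right to left into trochaic (ˈσσ) feet: ma (ˈfuk.fa:) (ˈfek.gu). Syllable 1 is left unfooted.
Foot heads (stressed positions): 2, 4.
End Rule Rightmost: primary stress on the rightmost head = syllable 4.
Primary stress: syllable 4 → ma.fuk.fa:.ˈfek.gu.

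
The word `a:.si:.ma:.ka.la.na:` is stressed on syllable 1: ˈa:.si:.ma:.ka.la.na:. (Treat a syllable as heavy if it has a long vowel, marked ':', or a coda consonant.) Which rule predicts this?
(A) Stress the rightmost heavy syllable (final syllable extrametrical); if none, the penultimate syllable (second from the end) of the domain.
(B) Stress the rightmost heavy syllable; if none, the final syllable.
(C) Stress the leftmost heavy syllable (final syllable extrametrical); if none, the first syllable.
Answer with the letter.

C

Rule A → syllable 3 (observed: 1).
Rule B → syllable 6 (observed: 1).
Rule C → syllable 1 ✓.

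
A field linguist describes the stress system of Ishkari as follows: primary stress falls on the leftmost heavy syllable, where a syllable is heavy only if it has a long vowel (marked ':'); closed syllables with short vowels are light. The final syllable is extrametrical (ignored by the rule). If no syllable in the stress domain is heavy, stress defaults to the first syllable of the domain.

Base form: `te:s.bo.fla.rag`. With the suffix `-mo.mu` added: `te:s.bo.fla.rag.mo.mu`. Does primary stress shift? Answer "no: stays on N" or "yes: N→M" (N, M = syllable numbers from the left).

no: stays on 1

Base `te:s.bo.fla.rag` (4 syllables):
  The final syllable (4, rag) is extrametrical; the stress domain is syllables 1–3.
  Weights: 1 te:s H, 2 bo L, 3 fla L.
  Heavy syllables in the domain: 1. The leftmost is syllable 1 (te:s).
  → primary stress on syllable 1.
Suffixed `te:s.bo.fla.rag.mo.mu` (6 syllables):
  The final syllable (6, mu) is extrametrical; the stress domain is syllables 1–5.
  Weights: 1 te:s H, 2 bo L, 3 fla L, 4 rag L, 5 mo L.
  Heavy syllables in the domain: 1. The leftmost is syllable 1 (te:s).
  → primary stress on syllable 1.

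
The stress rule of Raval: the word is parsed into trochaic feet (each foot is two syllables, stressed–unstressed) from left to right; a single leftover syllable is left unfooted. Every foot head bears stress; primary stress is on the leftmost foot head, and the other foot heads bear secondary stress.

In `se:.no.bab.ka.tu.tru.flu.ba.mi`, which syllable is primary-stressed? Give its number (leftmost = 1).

Parse left to right into trochaic (ˈσσ) feet: (ˈse:.no) (ˈbab.ka) (ˈtu.tru) (ˈflu.ba) mi. Syllable 9 is left unfooted.
Foot heads (stressed positions): 1, 3, 5, 7.
End Rule Leftmost: primary stress on the leftmost head = syllable 1.
Primary stress: syllable 1 → ˈse:.no.bab.ka.tu.tru.flu.ba.mi.

1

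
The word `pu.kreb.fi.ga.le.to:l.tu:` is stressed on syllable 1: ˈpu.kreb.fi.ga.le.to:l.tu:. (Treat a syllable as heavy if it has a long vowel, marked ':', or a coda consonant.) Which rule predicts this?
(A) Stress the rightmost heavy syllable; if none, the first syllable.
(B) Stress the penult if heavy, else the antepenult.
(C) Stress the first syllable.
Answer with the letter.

C

Rule A → syllable 7 (observed: 1).
Rule B → syllable 6 (observed: 1).
Rule C → syllable 1 ✓.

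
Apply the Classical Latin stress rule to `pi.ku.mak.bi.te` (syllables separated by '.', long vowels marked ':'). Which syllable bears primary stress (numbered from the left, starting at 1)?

Classical Latin: stress the penult if heavy (long vowel or closed), else the antepenult.
Weights: 3 mak H, 4 bi L, 5 te L.
The penult (syllable 4, bi) is light, so stress falls on the antepenult (syllable 3, mak).
Stress on syllable 3: pi.ku.ˈmak.bi.te.

3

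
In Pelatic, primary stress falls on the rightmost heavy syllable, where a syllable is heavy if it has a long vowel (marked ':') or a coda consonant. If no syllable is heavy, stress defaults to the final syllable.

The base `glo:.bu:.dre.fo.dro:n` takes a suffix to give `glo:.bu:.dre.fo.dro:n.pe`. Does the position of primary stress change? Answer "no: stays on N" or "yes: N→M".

Base `glo:.bu:.dre.fo.dro:n` (5 syllables):
  Weights: 1 glo: H, 2 bu: H, 3 dre L, 4 fo L, 5 dro:n H.
  Heavy syllables in the domain: 1, 2, 5. The rightmost is syllable 5 (dro:n).
  → primary stress on syllable 5.
Suffixed `glo:.bu:.dre.fo.dro:n.pe` (6 syllables):
  Weights: 1 glo: H, 2 bu: H, 3 dre L, 4 fo L, 5 dro:n H, 6 pe L.
  Heavy syllables in the domain: 1, 2, 5. The rightmost is syllable 5 (dro:n).
  → primary stress on syllable 5.

no: stays on 5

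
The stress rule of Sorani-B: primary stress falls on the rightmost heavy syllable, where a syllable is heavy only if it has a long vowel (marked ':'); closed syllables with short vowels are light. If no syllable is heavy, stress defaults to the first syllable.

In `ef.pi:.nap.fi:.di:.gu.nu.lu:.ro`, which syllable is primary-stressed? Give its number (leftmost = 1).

8

Weights: 1 ef L, 2 pi: H, 3 nap L, 4 fi: H, 5 di: H, 6 gu L, 7 nu L, 8 lu: H, 9 ro L.
Heavy syllables in the domain: 2, 4, 5, 8. The rightmost is syllable 8 (lu:).
Primary stress: syllable 8 → ef.pi:.nap.fi:.di:.gu.nu.ˈlu:.ro.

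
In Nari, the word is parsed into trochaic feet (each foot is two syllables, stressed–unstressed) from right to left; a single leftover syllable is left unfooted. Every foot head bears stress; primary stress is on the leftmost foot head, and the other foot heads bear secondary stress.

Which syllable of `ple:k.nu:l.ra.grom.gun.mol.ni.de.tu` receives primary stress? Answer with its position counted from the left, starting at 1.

2

Parse right to left into trochaic (ˈσσ) feet: ple:k (ˈnu:l.ra) (ˈgrom.gun) (ˈmol.ni) (ˈde.tu). Syllable 1 is left unfooted.
Foot heads (stressed positions): 2, 4, 6, 8.
End Rule Leftmost: primary stress on the leftmost head = syllable 2.
Primary stress: syllable 2 → ple:k.ˈnu:l.ra.grom.gun.mol.ni.de.tu.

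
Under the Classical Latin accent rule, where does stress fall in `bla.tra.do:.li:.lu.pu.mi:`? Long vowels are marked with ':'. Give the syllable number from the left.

Classical Latin: stress the penult if heavy (long vowel or closed), else the antepenult.
Weights: 5 lu L, 6 pu L, 7 mi: H.
The penult (syllable 6, pu) is light, so stress falls on the antepenult (syllable 5, lu).
Stress on syllable 5: bla.tra.do:.li:.ˈlu.pu.mi:.

5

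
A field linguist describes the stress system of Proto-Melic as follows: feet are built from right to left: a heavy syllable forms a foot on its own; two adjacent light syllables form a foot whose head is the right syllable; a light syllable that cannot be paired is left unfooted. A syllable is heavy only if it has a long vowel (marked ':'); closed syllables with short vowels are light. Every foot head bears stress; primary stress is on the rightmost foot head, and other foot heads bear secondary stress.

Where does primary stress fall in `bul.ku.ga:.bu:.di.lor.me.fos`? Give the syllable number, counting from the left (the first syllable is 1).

8

Weights: 1 bul L, 2 ku L, 3 ga: H, 4 bu: H, 5 di L, 6 lor L, 7 me L, 8 fos L.
Parse right to left (heavy = foot alone; LL = one foot; stranded L unfooted): (bul.ˈku) (ˈga:) (ˈbu:) (di.ˈlor) (me.ˈfos).
Foot heads: 2, 3, 4, 6, 8.
Primary stress on the rightmost head = syllable 8.
Primary stress: syllable 8 → bul.ku.ga:.bu:.di.lor.me.ˈfos.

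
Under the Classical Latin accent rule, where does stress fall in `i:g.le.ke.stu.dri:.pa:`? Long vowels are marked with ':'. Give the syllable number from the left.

5

Classical Latin: stress the penult if heavy (long vowel or closed), else the antepenult.
Weights: 4 stu L, 5 dri: H, 6 pa: H.
The penult (syllable 5, dri:) is heavy, so it takes stress.
Stress on syllable 5: i:g.le.ke.stu.ˈdri:.pa:.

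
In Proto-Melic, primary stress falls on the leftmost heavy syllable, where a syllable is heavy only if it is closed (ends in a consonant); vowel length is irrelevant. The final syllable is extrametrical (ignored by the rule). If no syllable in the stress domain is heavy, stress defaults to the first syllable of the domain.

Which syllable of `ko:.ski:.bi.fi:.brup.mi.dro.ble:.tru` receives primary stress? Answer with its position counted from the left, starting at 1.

The final syllable (9, tru) is extrametrical; the stress domain is syllables 1–8.
Weights: 1 ko: L, 2 ski: L, 3 bi L, 4 fi: L, 5 brup H, 6 mi L, 7 dro L, 8 ble: L.
Heavy syllables in the domain: 5. The leftmost is syllable 5 (brup).
Primary stress: syllable 5 → ko:.ski:.bi.fi:.ˈbrup.mi.dro.ble:.tru.

5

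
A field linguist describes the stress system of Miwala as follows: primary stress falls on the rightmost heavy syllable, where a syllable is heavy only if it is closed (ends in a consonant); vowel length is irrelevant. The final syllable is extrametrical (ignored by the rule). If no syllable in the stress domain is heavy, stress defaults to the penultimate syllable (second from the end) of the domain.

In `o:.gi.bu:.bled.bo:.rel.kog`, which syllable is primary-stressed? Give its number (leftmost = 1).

6

The final syllable (7, kog) is extrametrical; the stress domain is syllables 1–6.
Weights: 1 o: L, 2 gi L, 3 bu: L, 4 bled H, 5 bo: L, 6 rel H.
Heavy syllables in the domain: 4, 6. The rightmost is syllable 6 (rel).
Primary stress: syllable 6 → o:.gi.bu:.bled.bo:.ˈrel.kog.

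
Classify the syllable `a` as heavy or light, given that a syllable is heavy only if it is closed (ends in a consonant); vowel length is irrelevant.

light

`a`: short vowel, open (no coda). Open (no coda) → light.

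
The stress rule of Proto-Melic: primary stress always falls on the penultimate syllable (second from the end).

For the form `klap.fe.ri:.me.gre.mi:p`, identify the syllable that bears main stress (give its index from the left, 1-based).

The word has 6 syllables; the penultimate syllable (second from the end) is syllable 5 (gre).
Primary stress: syllable 5 → klap.fe.ri:.me.ˈgre.mi:p.

5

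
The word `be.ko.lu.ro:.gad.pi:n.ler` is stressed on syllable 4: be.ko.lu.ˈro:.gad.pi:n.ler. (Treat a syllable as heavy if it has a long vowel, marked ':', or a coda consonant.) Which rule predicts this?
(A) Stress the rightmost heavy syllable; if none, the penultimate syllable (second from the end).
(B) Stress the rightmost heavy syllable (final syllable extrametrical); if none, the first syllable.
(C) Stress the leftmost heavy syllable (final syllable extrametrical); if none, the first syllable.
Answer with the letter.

C

Rule A → syllable 7 (observed: 4).
Rule B → syllable 6 (observed: 4).
Rule C → syllable 4 ✓.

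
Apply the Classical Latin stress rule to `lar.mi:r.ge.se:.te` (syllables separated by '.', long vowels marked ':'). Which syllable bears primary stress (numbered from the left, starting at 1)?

Classical Latin: stress the penult if heavy (long vowel or closed), else the antepenult.
Weights: 3 ge L, 4 se: H, 5 te L.
The penult (syllable 4, se:) is heavy, so it takes stress.
Stress on syllable 4: lar.mi:r.ge.ˈse:.te.

4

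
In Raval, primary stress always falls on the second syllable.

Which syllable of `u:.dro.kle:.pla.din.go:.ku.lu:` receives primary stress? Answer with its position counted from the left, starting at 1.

The word has 8 syllables; the second syllable is syllable 2 (dro).
Primary stress: syllable 2 → u:.ˈdro.kle:.pla.din.go:.ku.lu:.

2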